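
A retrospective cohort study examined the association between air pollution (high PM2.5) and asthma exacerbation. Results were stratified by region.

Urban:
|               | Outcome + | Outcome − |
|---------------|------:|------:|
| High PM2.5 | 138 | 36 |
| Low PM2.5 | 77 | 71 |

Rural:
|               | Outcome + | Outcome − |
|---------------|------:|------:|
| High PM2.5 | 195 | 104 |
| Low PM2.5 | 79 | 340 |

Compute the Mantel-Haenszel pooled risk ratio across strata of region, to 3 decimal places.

2.379

RR_MH = Σ(aᵢ·n₀ᵢ/nᵢ) / Σ(cᵢ·n₁ᵢ/nᵢ), with n₁ᵢ = aᵢ+bᵢ (exposed), n₀ᵢ = cᵢ+dᵢ (unexposed), nᵢ = n₁ᵢ+n₀ᵢ.
Stratum 1 (Urban): n₁ = 174, n₀ = 148, n = 322; a·n₀/n = 138·148/322 = 63.4286; c·n₁/n = 77·174/322 = 41.6087
Stratum 2 (Rural): n₁ = 299, n₀ = 419, n = 718; a·n₀/n = 195·419/718 = 113.7953; c·n₁/n = 79·299/718 = 32.8983
RR_MH = (63.4286 + 113.7953) / (41.6087 + 32.8983) = 177.2238 / 74.5070 = 2.37862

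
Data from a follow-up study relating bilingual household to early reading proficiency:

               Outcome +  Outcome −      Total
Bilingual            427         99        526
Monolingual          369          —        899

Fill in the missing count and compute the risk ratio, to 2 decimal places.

The missing cell is in the unexposed row: 899 − 369 = 530.
So a = 427, b = 99, c = 369, d = 530.
RR = [a/(a+b)] / [c/(c+d)] = (427/526) / (369/899) = 0.81179/0.41046 = 1.97777

1.98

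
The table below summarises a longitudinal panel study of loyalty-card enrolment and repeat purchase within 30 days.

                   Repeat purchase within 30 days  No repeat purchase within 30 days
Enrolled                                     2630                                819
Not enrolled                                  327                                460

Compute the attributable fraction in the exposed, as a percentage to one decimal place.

Cells: a = 2630, b = 819, c = 327, d = 460.
Risk in exposed = 2630/3449 = 0.76254; risk in unexposed = 327/787 = 0.41550.
RR = 0.76254/0.41550 = 1.83523
AR% = (RR − 1)/RR × 100 = (1.83523 − 1)/1.83523 × 100 = 45.5108%

45.5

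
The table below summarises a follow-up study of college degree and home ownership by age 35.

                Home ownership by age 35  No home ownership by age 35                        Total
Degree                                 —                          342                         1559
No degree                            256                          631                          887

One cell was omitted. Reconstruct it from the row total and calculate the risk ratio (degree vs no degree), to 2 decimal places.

2.70

The missing cell is in the exposed row: 1559 − 342 = 1217.
So a = 1217, b = 342, c = 256, d = 631.
RR = [a/(a+b)] / [c/(c+d)] = (1217/1559) / (256/887) = 0.78063/0.28861 = 2.70476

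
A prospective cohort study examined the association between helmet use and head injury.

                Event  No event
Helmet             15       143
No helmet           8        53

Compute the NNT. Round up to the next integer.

28

Risk in treated group = 15/158 = 0.09494; risk in control = 8/61 = 0.13115.
Absolute risk reduction = 0.13115 − 0.09494 = 0.03621
NNT = 1 / ARR = 1 / 0.03621 = 27.616 → round up → 28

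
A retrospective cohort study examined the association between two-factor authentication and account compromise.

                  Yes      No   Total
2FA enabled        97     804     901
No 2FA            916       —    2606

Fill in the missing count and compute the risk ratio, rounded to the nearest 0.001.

The missing cell is in the unexposed row: 2606 − 916 = 1690.
So a = 97, b = 804, c = 916, d = 1690.
RR = [a/(a+b)] / [c/(c+d)] = (97/901) / (916/2606) = 0.10766/0.35150 = 0.30629

0.306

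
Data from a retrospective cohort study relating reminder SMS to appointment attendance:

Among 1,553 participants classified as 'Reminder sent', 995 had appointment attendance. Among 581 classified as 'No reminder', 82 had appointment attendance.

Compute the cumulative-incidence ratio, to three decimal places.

From the description: a = 995, b = 558, c = 82, d = 499.
Risk in exposed = 995/1553 = 0.64070; risk in unexposed = 82/581 = 0.14114.
RR = 0.64070 / 0.14114 = 4.53956
The risk among the exposed is 4.54 times that among the unexposed.

4.540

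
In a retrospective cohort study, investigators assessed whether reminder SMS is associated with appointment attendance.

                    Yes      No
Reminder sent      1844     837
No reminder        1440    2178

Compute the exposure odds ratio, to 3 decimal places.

Cells: a = 1844, b = 837, c = 1440, d = 2178.
OR = (a·d)/(b·c) = (1844 × 2178) / (837 × 1440) = 4016232 / 1205280 = 3.33220
The odds of appointment attendance are about 3.33 times as high in the reminder sent group.

3.332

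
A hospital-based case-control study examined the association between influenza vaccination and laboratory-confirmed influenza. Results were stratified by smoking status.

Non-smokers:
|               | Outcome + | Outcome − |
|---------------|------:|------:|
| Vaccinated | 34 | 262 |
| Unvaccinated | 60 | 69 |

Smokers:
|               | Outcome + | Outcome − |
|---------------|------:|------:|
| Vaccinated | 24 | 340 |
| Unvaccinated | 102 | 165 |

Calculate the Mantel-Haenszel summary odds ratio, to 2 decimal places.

0.13

OR_MH = Σ(aᵢdᵢ/nᵢ) / Σ(bᵢcᵢ/nᵢ), where nᵢ is the stratum total.
Stratum 1 (Non-smokers): n = 425; a·d/n = 34·69/425 = 5.5200; b·c/n = 262·60/425 = 36.9882
Stratum 2 (Smokers): n = 631; a·d/n = 24·165/631 = 6.2758; b·c/n = 340·102/631 = 54.9604
OR_MH = (5.5200 + 6.2758) / (36.9882 + 54.9604) = 11.7958 / 91.9486 = 0.12829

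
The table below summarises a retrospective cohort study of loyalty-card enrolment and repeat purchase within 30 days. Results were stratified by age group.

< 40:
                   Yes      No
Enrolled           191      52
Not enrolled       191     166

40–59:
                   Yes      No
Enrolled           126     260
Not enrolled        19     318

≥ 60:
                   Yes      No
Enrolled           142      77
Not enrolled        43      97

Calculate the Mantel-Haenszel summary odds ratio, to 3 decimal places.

OR_MH = Σ(aᵢdᵢ/nᵢ) / Σ(bᵢcᵢ/nᵢ), where nᵢ is the stratum total.
Stratum 1 (< 40): n = 600; a·d/n = 191·166/600 = 52.8433; b·c/n = 52·191/600 = 16.5533
Stratum 2 (40–59): n = 723; a·d/n = 126·318/723 = 55.4191; b·c/n = 260·19/723 = 6.8326
Stratum 3 (≥ 60): n = 359; a·d/n = 142·97/359 = 38.3677; b·c/n = 77·43/359 = 9.2228
OR_MH = (52.8433 + 55.4191 + 38.3677) / (16.5533 + 6.8326 + 9.2228) = 146.6301 / 32.6088 = 4.49664

4.497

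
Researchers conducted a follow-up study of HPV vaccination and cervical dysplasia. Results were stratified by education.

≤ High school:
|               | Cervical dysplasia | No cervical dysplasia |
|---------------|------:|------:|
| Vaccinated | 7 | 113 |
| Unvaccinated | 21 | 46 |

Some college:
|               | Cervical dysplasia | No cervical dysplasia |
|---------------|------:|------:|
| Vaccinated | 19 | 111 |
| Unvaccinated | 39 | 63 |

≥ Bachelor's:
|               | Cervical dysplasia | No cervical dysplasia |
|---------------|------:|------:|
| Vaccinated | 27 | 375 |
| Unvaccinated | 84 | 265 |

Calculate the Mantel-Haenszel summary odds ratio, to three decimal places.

0.224

OR_MH = Σ(aᵢdᵢ/nᵢ) / Σ(bᵢcᵢ/nᵢ), where nᵢ is the stratum total.
Stratum 1 (≤ High school): n = 187; a·d/n = 7·46/187 = 1.7219; b·c/n = 113·21/187 = 12.6898
Stratum 2 (Some college): n = 232; a·d/n = 19·63/232 = 5.1595; b·c/n = 111·39/232 = 18.6595
Stratum 3 (≥ Bachelor's): n = 751; a·d/n = 27·265/751 = 9.5273; b·c/n = 375·84/751 = 41.9441
OR_MH = (1.7219 + 5.1595 + 9.5273) / (12.6898 + 18.6595 + 41.9441) = 16.4087 / 73.2934 = 0.22388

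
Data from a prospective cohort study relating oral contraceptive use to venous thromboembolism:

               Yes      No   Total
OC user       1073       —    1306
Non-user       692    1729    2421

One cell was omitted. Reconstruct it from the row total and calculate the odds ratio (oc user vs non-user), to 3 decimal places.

11.506

The missing cell is in the exposed row: 1306 − 1073 = 233.
So a = 1073, b = 233, c = 692, d = 1729.
OR = (a·d)/(b·c) = (1073 × 1729) / (233 × 692) = 1855217 / 161236 = 11.50622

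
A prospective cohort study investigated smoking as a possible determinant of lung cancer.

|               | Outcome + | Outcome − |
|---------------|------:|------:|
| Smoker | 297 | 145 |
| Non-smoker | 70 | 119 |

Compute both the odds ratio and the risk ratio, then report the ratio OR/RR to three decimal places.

Cells: a = 297, b = 145, c = 70, d = 119.
OR = (297·119)/(145·70) = 35343/10150 = 3.48207
Risk in exposed = 297/442 = 0.67195; risk in unexposed = 70/189 = 0.37037; RR = 1.81425
OR/RR = 3.48207 / 1.81425 = 1.91928
The outcome is not rare, so the OR lies further from 1 than the RR.

1.919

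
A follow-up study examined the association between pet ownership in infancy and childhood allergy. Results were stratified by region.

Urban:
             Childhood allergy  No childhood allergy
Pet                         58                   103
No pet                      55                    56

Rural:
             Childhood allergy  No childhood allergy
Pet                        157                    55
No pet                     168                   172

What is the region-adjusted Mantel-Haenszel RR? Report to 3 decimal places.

1.240

RR_MH = Σ(aᵢ·n₀ᵢ/nᵢ) / Σ(cᵢ·n₁ᵢ/nᵢ), with n₁ᵢ = aᵢ+bᵢ (exposed), n₀ᵢ = cᵢ+dᵢ (unexposed), nᵢ = n₁ᵢ+n₀ᵢ.
Stratum 1 (Urban): n₁ = 161, n₀ = 111, n = 272; a·n₀/n = 58·111/272 = 23.6691; c·n₁/n = 55·161/272 = 32.5551
Stratum 2 (Rural): n₁ = 212, n₀ = 340, n = 552; a·n₀/n = 157·340/552 = 96.7029; c·n₁/n = 168·212/552 = 64.5217
RR_MH = (23.6691 + 96.7029) / (32.5551 + 64.5217) = 120.3720 / 97.0769 = 1.23997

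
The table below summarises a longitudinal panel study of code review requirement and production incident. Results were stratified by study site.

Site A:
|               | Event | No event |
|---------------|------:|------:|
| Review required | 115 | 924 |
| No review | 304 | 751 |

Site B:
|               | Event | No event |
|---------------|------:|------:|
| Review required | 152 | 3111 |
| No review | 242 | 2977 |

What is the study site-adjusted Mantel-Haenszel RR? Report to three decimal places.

0.489

RR_MH = Σ(aᵢ·n₀ᵢ/nᵢ) / Σ(cᵢ·n₁ᵢ/nᵢ), with n₁ᵢ = aᵢ+bᵢ (exposed), n₀ᵢ = cᵢ+dᵢ (unexposed), nᵢ = n₁ᵢ+n₀ᵢ.
Stratum 1 (Site A): n₁ = 1039, n₀ = 1055, n = 2094; a·n₀/n = 115·1055/2094 = 57.9394; c·n₁/n = 304·1039/2094 = 150.8386
Stratum 2 (Site B): n₁ = 3263, n₀ = 3219, n = 6482; a·n₀/n = 152·3219/6482 = 75.4841; c·n₁/n = 242·3263/6482 = 121.8214
RR_MH = (57.9394 + 75.4841) / (150.8386 + 121.8214) = 133.4235 / 272.6599 = 0.48934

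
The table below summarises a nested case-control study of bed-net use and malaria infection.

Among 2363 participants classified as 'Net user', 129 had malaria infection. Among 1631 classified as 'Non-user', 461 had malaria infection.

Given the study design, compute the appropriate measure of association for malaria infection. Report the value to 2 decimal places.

0.15

From the description: a = 129, b = 2234, c = 461, d = 1170.
This is a nested case-control study: participants were sampled on outcome status, so risks in the source population cannot be estimated directly — relative risk is not valid here. The odds ratio is the appropriate measure.
OR = (a·d)/(b·c) = (129 × 1170) / (2234 × 461) = 150930 / 1029874 = 0.14655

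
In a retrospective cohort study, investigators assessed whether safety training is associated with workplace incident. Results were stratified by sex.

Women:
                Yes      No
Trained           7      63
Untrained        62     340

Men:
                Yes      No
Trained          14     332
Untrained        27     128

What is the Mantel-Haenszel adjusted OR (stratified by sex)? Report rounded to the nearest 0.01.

OR_MH = Σ(aᵢdᵢ/nᵢ) / Σ(bᵢcᵢ/nᵢ), where nᵢ is the stratum total.
Stratum 1 (Women): n = 472; a·d/n = 7·340/472 = 5.0424; b·c/n = 63·62/472 = 8.2754
Stratum 2 (Men): n = 501; a·d/n = 14·128/501 = 3.5768; b·c/n = 332·27/501 = 17.8922
OR_MH = (5.0424 + 3.5768) / (8.2754 + 17.8922) = 8.6192 / 26.1676 = 0.32938

0.33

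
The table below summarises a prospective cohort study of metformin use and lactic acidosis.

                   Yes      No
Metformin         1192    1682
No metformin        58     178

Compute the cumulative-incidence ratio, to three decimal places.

1.688

Cells: a = 1192, b = 1682, c = 58, d = 178.
Risk in exposed = 1192/2874 = 0.41475; risk in unexposed = 58/236 = 0.24576.
RR = 0.41475 / 0.24576 = 1.68762
The risk among the exposed is 1.69 times that among the unexposed.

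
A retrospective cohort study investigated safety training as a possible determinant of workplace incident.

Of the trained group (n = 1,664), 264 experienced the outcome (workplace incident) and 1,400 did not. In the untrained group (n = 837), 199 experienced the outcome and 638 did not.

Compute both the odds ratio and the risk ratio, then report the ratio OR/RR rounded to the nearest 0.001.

From the description: a = 264, b = 1400, c = 199, d = 638.
OR = (264·638)/(1400·199) = 168432/278600 = 0.60457
Risk in exposed = 264/1664 = 0.15865; risk in unexposed = 199/837 = 0.23775; RR = 0.66730
OR/RR = 0.60457 / 0.66730 = 0.90598
The outcome is not rare, so the OR lies further from 1 than the RR.

0.906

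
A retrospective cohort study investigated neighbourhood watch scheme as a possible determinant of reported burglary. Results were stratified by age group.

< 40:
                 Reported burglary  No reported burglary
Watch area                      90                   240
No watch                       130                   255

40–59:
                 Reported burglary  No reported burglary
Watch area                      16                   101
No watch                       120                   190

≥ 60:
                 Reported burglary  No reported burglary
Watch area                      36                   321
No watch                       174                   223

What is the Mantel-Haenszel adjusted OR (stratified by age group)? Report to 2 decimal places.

OR_MH = Σ(aᵢdᵢ/nᵢ) / Σ(bᵢcᵢ/nᵢ), where nᵢ is the stratum total.
Stratum 1 (< 40): n = 715; a·d/n = 90·255/715 = 32.0979; b·c/n = 240·130/715 = 43.6364
Stratum 2 (40–59): n = 427; a·d/n = 16·190/427 = 7.1194; b·c/n = 101·120/427 = 28.3841
Stratum 3 (≥ 60): n = 754; a·d/n = 36·223/754 = 10.6472; b·c/n = 321·174/754 = 74.0769
OR_MH = (32.0979 + 7.1194 + 10.6472) / (43.6364 + 28.3841 + 74.0769) = 49.8646 / 146.0974 = 0.34131

0.34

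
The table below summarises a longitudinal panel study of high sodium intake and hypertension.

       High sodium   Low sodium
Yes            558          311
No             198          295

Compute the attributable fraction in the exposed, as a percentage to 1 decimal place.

Reading the table with exposure as columns: a = 558 (High sodium, case), b = 198 (High sodium, non-case), c = 311 (Low sodium, case), d = 295.
Risk in exposed = 558/756 = 0.73810; risk in unexposed = 311/606 = 0.51320.
RR = 0.73810/0.51320 = 1.43822
AR% = (RR − 1)/RR × 100 = (1.43822 − 1)/1.43822 × 100 = 30.4695%

30.5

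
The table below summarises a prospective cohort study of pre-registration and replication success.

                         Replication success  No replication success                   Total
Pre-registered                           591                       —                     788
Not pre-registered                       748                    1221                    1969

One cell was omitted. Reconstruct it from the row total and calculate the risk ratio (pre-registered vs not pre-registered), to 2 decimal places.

1.97

The missing cell is in the exposed row: 788 − 591 = 197.
So a = 591, b = 197, c = 748, d = 1221.
RR = [a/(a+b)] / [c/(c+d)] = (591/788) / (748/1969) = 0.75000/0.37989 = 1.97426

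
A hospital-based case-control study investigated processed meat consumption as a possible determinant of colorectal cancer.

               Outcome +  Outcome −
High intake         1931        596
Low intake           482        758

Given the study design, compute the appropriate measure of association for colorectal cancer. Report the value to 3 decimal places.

Cells: a = 1931, b = 596, c = 482, d = 758.
This is a hospital-based case-control study: participants were sampled on outcome status, so risks in the source population cannot be estimated directly — relative risk is not valid here. The odds ratio is the appropriate measure.
OR = (a·d)/(b·c) = (1931 × 758) / (596 × 482) = 1463698 / 287272 = 5.09516

5.095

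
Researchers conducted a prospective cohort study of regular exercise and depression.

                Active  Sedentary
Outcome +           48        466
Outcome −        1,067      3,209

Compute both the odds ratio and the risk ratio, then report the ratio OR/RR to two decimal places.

0.91

Reading the table with exposure as columns: a = 48 (Active, case), b = 1067 (Active, non-case), c = 466 (Sedentary, case), d = 3209.
OR = (48·3209)/(1067·466) = 154032/497222 = 0.30979
Risk in exposed = 48/1115 = 0.04305; risk in unexposed = 466/3675 = 0.12680; RR = 0.33950
OR/RR = 0.30979 / 0.33950 = 0.91248
The outcome is not rare, so the OR lies further from 1 than the RR.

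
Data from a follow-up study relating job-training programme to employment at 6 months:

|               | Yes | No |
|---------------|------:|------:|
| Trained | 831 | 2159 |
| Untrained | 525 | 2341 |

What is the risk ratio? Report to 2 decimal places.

1.52

Cells: a = 831, b = 2159, c = 525, d = 2341.
Risk in exposed = 831/2990 = 0.27793; risk in unexposed = 525/2866 = 0.18318.
RR = 0.27793 / 0.18318 = 1.51721
The risk among the exposed is 1.52 times that among the unexposed.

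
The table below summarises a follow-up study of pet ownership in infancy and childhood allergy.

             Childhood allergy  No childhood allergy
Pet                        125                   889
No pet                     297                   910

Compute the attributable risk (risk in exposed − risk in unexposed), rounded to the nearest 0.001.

-0.123

Cells: a = 125, b = 889, c = 297, d = 910.
Risk in exposed = 125/1014 = 0.123274; risk in unexposed = 297/1207 = 0.246065.
Risk difference = 0.123274 − 0.246065 = -0.122790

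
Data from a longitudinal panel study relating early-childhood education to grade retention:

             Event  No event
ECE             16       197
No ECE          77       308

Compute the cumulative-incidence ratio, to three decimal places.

0.376

Cells: a = 16, b = 197, c = 77, d = 308.
Risk in exposed = 16/213 = 0.07512; risk in unexposed = 77/385 = 0.20000.
RR = 0.07512 / 0.20000 = 0.37559
The risk is 62% lower among the exposed than among the unexposed.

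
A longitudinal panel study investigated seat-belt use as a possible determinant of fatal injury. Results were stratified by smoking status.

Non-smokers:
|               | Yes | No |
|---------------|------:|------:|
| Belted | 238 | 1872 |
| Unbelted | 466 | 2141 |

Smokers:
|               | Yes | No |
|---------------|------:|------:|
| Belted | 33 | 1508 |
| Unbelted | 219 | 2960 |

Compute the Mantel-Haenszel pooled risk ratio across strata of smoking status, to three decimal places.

RR_MH = Σ(aᵢ·n₀ᵢ/nᵢ) / Σ(cᵢ·n₁ᵢ/nᵢ), with n₁ᵢ = aᵢ+bᵢ (exposed), n₀ᵢ = cᵢ+dᵢ (unexposed), nᵢ = n₁ᵢ+n₀ᵢ.
Stratum 1 (Non-smokers): n₁ = 2110, n₀ = 2607, n = 4717; a·n₀/n = 238·2607/4717 = 131.5383; c·n₁/n = 466·2110/4717 = 208.4503
Stratum 2 (Smokers): n₁ = 1541, n₀ = 3179, n = 4720; a·n₀/n = 33·3179/4720 = 22.2261; c·n₁/n = 219·1541/4720 = 71.4998
RR_MH = (131.5383 + 22.2261) / (208.4503 + 71.4998) = 153.7643 / 279.9501 = 0.54926

0.549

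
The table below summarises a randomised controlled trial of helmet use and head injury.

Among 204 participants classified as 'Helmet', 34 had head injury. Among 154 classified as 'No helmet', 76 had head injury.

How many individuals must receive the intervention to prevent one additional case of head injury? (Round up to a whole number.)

4

Risk in treated group = 34/204 = 0.16667; risk in control = 76/154 = 0.49351.
Absolute risk reduction = 0.49351 − 0.16667 = 0.32684
NNT = 1 / ARR = 1 / 0.32684 = 3.060 → round up → 4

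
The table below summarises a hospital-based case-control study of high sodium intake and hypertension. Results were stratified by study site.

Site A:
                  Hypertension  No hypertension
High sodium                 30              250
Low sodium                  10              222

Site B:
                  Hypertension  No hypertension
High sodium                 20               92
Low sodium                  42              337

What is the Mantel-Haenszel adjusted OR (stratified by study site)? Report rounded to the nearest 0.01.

2.10

OR_MH = Σ(aᵢdᵢ/nᵢ) / Σ(bᵢcᵢ/nᵢ), where nᵢ is the stratum total.
Stratum 1 (Site A): n = 512; a·d/n = 30·222/512 = 13.0078; b·c/n = 250·10/512 = 4.8828
Stratum 2 (Site B): n = 491; a·d/n = 20·337/491 = 13.7271; b·c/n = 92·42/491 = 7.8697
OR_MH = (13.0078 + 13.7271) / (4.8828 + 7.8697) = 26.7349 / 12.7525 = 2.09645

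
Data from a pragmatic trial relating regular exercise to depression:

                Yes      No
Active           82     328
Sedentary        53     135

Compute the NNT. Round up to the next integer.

Risk in treated group = 82/410 = 0.20000; risk in control = 53/188 = 0.28191.
Absolute risk reduction = 0.28191 − 0.20000 = 0.08191
NNT = 1 / ARR = 1 / 0.08191 = 12.208 → round up → 13

13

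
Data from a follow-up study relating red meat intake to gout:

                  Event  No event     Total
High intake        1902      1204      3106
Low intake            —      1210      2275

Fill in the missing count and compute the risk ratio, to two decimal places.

The missing cell is in the unexposed row: 2275 − 1210 = 1065.
So a = 1902, b = 1204, c = 1065, d = 1210.
RR = [a/(a+b)] / [c/(c+d)] = (1902/3106) / (1065/2275) = 0.61236/0.46813 = 1.30810

1.31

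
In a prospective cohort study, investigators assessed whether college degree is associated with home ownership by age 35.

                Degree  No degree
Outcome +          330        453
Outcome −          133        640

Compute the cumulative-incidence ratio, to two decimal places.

Reading the table with exposure as columns: a = 330 (Degree, case), b = 133 (Degree, non-case), c = 453 (No degree, case), d = 640.
Risk in exposed = 330/463 = 0.71274; risk in unexposed = 453/1093 = 0.41446.
RR = 0.71274 / 0.41446 = 1.71971
The risk among the exposed is 1.72 times that among the unexposed.

1.72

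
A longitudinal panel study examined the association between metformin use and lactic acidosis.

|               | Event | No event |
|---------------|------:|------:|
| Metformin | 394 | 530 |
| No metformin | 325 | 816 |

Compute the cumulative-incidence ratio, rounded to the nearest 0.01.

Cells: a = 394, b = 530, c = 325, d = 816.
Risk in exposed = 394/924 = 0.42641; risk in unexposed = 325/1141 = 0.28484.
RR = 0.42641 / 0.28484 = 1.49702
The risk among the exposed is 1.50 times that among the unexposed.

1.50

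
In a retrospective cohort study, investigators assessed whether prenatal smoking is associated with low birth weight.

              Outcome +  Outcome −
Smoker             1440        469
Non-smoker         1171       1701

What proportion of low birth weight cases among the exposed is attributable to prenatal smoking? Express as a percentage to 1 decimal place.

45.9

Cells: a = 1440, b = 469, c = 1171, d = 1701.
Risk in exposed = 1440/1909 = 0.75432; risk in unexposed = 1171/2872 = 0.40773.
RR = 0.75432/0.40773 = 1.85005
AR% = (RR − 1)/RR × 100 = (1.85005 − 1)/1.85005 × 100 = 45.9475%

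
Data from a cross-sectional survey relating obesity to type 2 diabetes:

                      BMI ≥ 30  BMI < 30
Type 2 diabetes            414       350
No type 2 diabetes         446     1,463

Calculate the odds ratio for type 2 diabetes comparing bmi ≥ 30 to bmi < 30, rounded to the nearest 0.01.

Reading the table with exposure as columns: a = 414 (BMI ≥ 30, case), b = 446 (BMI ≥ 30, non-case), c = 350 (BMI < 30, case), d = 1463.
OR = (a·d)/(b·c) = (414 × 1463) / (446 × 350) = 605682 / 156100 = 3.88009
The odds of type 2 diabetes are about 3.88 times as high in the bmi ≥ 30 group.

3.88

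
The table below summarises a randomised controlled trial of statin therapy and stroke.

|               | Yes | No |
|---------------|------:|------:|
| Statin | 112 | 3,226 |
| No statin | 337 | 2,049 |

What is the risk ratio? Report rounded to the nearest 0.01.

Cells: a = 112, b = 3226, c = 337, d = 2049.
Risk in exposed = 112/3338 = 0.03355; risk in unexposed = 337/2386 = 0.14124.
RR = 0.03355 / 0.14124 = 0.23756
The risk is 76% lower among the exposed than among the unexposed.

0.24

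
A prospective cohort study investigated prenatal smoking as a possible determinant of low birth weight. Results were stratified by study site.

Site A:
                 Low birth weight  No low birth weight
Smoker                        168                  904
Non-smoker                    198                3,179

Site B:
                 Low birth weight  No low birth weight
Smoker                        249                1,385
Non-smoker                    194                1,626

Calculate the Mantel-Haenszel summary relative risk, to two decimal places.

RR_MH = Σ(aᵢ·n₀ᵢ/nᵢ) / Σ(cᵢ·n₁ᵢ/nᵢ), with n₁ᵢ = aᵢ+bᵢ (exposed), n₀ᵢ = cᵢ+dᵢ (unexposed), nᵢ = n₁ᵢ+n₀ᵢ.
Stratum 1 (Site A): n₁ = 1072, n₀ = 3377, n = 4449; a·n₀/n = 168·3377/4449 = 127.5199; c·n₁/n = 198·1072/4449 = 47.7087
Stratum 2 (Site B): n₁ = 1634, n₀ = 1820, n = 3454; a·n₀/n = 249·1820/3454 = 131.2044; c·n₁/n = 194·1634/3454 = 91.7765
RR_MH = (127.5199 + 131.2044) / (47.7087 + 91.7765) = 258.7243 / 139.4852 = 1.85485

1.85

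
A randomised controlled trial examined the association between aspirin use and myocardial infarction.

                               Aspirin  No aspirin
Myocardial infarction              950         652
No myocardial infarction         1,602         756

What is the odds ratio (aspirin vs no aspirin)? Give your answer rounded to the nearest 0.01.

0.69

Reading the table with exposure as columns: a = 950 (Aspirin, case), b = 1602 (Aspirin, non-case), c = 652 (No aspirin, case), d = 756.
OR = (a·d)/(b·c) = (950 × 756) / (1602 × 652) = 718200 / 1044504 = 0.68760
Exposure is associated with lower odds of myocardial infarction (OR = 0.69 < 1).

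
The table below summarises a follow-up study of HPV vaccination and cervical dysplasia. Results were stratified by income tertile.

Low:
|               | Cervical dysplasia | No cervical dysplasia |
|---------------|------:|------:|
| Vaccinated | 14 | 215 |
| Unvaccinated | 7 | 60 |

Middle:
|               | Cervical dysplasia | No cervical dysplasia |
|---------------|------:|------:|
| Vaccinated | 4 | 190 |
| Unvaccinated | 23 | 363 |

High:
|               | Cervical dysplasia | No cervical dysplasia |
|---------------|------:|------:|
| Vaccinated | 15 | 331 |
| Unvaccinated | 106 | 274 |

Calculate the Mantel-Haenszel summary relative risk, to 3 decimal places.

0.215

RR_MH = Σ(aᵢ·n₀ᵢ/nᵢ) / Σ(cᵢ·n₁ᵢ/nᵢ), with n₁ᵢ = aᵢ+bᵢ (exposed), n₀ᵢ = cᵢ+dᵢ (unexposed), nᵢ = n₁ᵢ+n₀ᵢ.
Stratum 1 (Low): n₁ = 229, n₀ = 67, n = 296; a·n₀/n = 14·67/296 = 3.1689; c·n₁/n = 7·229/296 = 5.4155
Stratum 2 (Middle): n₁ = 194, n₀ = 386, n = 580; a·n₀/n = 4·386/580 = 2.6621; c·n₁/n = 23·194/580 = 7.6931
Stratum 3 (High): n₁ = 346, n₀ = 380, n = 726; a·n₀/n = 15·380/726 = 7.8512; c·n₁/n = 106·346/726 = 50.5179
RR_MH = (3.1689 + 2.6621 + 7.8512) / (5.4155 + 7.6931 + 50.5179) = 13.6822 / 63.6266 = 0.21504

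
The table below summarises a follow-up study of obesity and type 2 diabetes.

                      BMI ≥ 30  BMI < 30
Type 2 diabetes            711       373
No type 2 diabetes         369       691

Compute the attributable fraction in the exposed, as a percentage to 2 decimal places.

Reading the table with exposure as columns: a = 711 (BMI ≥ 30, case), b = 369 (BMI ≥ 30, non-case), c = 373 (BMI < 30, case), d = 691.
Risk in exposed = 711/1080 = 0.65833; risk in unexposed = 373/1064 = 0.35056.
RR = 0.65833/0.35056 = 1.87793
AR% = (RR − 1)/RR × 100 = (1.87793 − 1)/1.87793 × 100 = 46.7498%

46.75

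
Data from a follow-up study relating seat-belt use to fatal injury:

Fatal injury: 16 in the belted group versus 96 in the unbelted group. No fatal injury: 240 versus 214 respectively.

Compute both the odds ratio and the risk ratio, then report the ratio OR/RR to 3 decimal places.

From the description: a = 16, b = 240, c = 96, d = 214.
OR = (16·214)/(240·96) = 3424/23040 = 0.14861
Risk in exposed = 16/256 = 0.06250; risk in unexposed = 96/310 = 0.30968; RR = 0.20182
OR/RR = 0.14861 / 0.20182 = 0.73634
The outcome is not rare, so the OR lies further from 1 than the RR.

0.736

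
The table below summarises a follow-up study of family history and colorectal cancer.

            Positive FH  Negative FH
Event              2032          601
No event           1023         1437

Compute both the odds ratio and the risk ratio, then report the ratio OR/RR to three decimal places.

Reading the table with exposure as columns: a = 2032 (Positive FH, case), b = 1023 (Positive FH, non-case), c = 601 (Negative FH, case), d = 1437.
OR = (2032·1437)/(1023·601) = 2919984/614823 = 4.74931
Risk in exposed = 2032/3055 = 0.66514; risk in unexposed = 601/2038 = 0.29490; RR = 2.25550
OR/RR = 4.74931 / 2.25550 = 2.10566
The outcome is not rare, so the OR lies further from 1 than the RR.

2.106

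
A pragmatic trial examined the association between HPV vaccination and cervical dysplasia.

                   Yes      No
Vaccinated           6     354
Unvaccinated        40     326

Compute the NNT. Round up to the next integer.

11

Risk in treated group = 6/360 = 0.01667; risk in control = 40/366 = 0.10929.
Absolute risk reduction = 0.10929 − 0.01667 = 0.09262
NNT = 1 / ARR = 1 / 0.09262 = 10.796 → round up → 11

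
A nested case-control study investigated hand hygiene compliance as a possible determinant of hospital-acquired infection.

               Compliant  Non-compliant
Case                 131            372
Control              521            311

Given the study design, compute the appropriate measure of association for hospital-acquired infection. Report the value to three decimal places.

Reading the table with exposure as columns: a = 131 (Compliant, case), b = 521 (Compliant, non-case), c = 372 (Non-compliant, case), d = 311.
This is a nested case-control study: participants were sampled on outcome status, so risks in the source population cannot be estimated directly — relative risk is not valid here. The odds ratio is the appropriate measure.
OR = (a·d)/(b·c) = (131 × 311) / (521 × 372) = 40741 / 193812 = 0.21021

0.210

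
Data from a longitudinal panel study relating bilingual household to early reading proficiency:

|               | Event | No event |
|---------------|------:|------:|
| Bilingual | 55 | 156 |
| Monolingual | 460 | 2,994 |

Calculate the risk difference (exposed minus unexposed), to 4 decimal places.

Cells: a = 55, b = 156, c = 460, d = 2994.
Risk in exposed = 55/211 = 0.260664; risk in unexposed = 460/3454 = 0.133179.
Risk difference = 0.260664 − 0.133179 = 0.127485

0.1275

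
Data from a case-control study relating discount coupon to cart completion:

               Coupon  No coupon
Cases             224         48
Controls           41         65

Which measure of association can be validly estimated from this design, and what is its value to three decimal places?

7.398

Reading the table with exposure as columns: a = 224 (Coupon, case), b = 41 (Coupon, non-case), c = 48 (No coupon, case), d = 65.
This is a case-control study: participants were sampled on outcome status, so risks in the source population cannot be estimated directly — relative risk is not valid here. The odds ratio is the appropriate measure.
OR = (a·d)/(b·c) = (224 × 65) / (41 × 48) = 14560 / 1968 = 7.39837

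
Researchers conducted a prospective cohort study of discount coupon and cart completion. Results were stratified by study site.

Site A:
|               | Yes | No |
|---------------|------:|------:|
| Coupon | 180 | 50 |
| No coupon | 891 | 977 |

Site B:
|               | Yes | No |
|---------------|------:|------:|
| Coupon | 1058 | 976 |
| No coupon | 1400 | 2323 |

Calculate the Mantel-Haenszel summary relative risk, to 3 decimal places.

RR_MH = Σ(aᵢ·n₀ᵢ/nᵢ) / Σ(cᵢ·n₁ᵢ/nᵢ), with n₁ᵢ = aᵢ+bᵢ (exposed), n₀ᵢ = cᵢ+dᵢ (unexposed), nᵢ = n₁ᵢ+n₀ᵢ.
Stratum 1 (Site A): n₁ = 230, n₀ = 1868, n = 2098; a·n₀/n = 180·1868/2098 = 160.2669; c·n₁/n = 891·230/2098 = 97.6787
Stratum 2 (Site B): n₁ = 2034, n₀ = 3723, n = 5757; a·n₀/n = 1058·3723/5757 = 684.1991; c·n₁/n = 1400·2034/5757 = 494.6326
RR_MH = (160.2669 + 684.1991) / (97.6787 + 494.6326) = 844.4660 / 592.3114 = 1.42571

1.426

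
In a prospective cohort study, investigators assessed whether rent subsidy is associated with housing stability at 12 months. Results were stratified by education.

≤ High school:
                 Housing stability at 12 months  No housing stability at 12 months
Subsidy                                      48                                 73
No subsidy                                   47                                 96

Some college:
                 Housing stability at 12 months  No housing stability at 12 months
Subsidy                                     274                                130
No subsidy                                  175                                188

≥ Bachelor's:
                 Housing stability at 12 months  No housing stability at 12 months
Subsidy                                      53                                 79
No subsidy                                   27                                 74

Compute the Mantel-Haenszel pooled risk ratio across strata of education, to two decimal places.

RR_MH = Σ(aᵢ·n₀ᵢ/nᵢ) / Σ(cᵢ·n₁ᵢ/nᵢ), with n₁ᵢ = aᵢ+bᵢ (exposed), n₀ᵢ = cᵢ+dᵢ (unexposed), nᵢ = n₁ᵢ+n₀ᵢ.
Stratum 1 (≤ High school): n₁ = 121, n₀ = 143, n = 264; a·n₀/n = 48·143/264 = 26.0000; c·n₁/n = 47·121/264 = 21.5417
Stratum 2 (Some college): n₁ = 404, n₀ = 363, n = 767; a·n₀/n = 274·363/767 = 129.6767; c·n₁/n = 175·404/767 = 92.1773
Stratum 3 (≥ Bachelor's): n₁ = 132, n₀ = 101, n = 233; a·n₀/n = 53·101/233 = 22.9742; c·n₁/n = 27·132/233 = 15.2961
RR_MH = (26.0000 + 129.6767 + 22.9742) / (21.5417 + 92.1773 + 15.2961) = 178.6509 / 129.0151 = 1.38473

1.38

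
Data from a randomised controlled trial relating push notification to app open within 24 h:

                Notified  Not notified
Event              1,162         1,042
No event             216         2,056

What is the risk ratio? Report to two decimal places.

2.51

Reading the table with exposure as columns: a = 1162 (Notified, case), b = 216 (Notified, non-case), c = 1042 (Not notified, case), d = 2056.
Risk in exposed = 1162/1378 = 0.84325; risk in unexposed = 1042/3098 = 0.33635.
RR = 0.84325 / 0.33635 = 2.50709
The risk among the exposed is 2.51 times that among the unexposed.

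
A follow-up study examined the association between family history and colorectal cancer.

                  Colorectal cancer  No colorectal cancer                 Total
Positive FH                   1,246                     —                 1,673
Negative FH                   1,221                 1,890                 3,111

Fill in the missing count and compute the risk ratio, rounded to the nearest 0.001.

1.898

The missing cell is in the exposed row: 1673 − 1246 = 427.
So a = 1246, b = 427, c = 1221, d = 1890.
RR = [a/(a+b)] / [c/(c+d)] = (1246/1673) / (1221/3111) = 0.74477/0.39248 = 1.89761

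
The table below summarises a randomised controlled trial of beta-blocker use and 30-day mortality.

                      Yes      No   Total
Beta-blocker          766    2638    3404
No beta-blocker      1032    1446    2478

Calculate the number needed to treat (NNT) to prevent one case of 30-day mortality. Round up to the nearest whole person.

Risk in treated group = 766/3404 = 0.22503; risk in control = 1032/2478 = 0.41646.
Absolute risk reduction = 0.41646 − 0.22503 = 0.19144
NNT = 1 / ARR = 1 / 0.19144 = 5.224 → round up → 6

6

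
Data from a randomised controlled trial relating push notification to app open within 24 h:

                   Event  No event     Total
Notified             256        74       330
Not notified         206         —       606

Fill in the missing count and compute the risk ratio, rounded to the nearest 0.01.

The missing cell is in the unexposed row: 606 − 206 = 400.
So a = 256, b = 74, c = 206, d = 400.
RR = [a/(a+b)] / [c/(c+d)] = (256/330) / (206/606) = 0.77576/0.33993 = 2.28208

2.28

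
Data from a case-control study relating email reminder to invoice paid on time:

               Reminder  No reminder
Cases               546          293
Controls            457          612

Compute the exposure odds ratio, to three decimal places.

2.496

Reading the table with exposure as columns: a = 546 (Reminder, case), b = 457 (Reminder, non-case), c = 293 (No reminder, case), d = 612.
OR = (a·d)/(b·c) = (546 × 612) / (457 × 293) = 334152 / 133901 = 2.49552
The odds of invoice paid on time are about 2.50 times as high in the reminder group.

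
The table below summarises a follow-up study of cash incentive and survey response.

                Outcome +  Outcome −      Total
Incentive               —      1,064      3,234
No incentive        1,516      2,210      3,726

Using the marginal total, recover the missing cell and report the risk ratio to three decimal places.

1.649

The missing cell is in the exposed row: 3234 − 1064 = 2170.
So a = 2170, b = 1064, c = 1516, d = 2210.
RR = [a/(a+b)] / [c/(c+d)] = (2170/3234) / (1516/3726) = 0.67100/0.40687 = 1.64916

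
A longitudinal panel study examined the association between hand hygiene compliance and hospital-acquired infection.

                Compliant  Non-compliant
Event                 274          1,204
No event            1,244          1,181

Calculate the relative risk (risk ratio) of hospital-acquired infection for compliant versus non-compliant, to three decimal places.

Reading the table with exposure as columns: a = 274 (Compliant, case), b = 1244 (Compliant, non-case), c = 1204 (Non-compliant, case), d = 1181.
Risk in exposed = 274/1518 = 0.18050; risk in unexposed = 1204/2385 = 0.50482.
RR = 0.18050 / 0.50482 = 0.35755
The risk is 64% lower among the exposed than among the unexposed.

0.358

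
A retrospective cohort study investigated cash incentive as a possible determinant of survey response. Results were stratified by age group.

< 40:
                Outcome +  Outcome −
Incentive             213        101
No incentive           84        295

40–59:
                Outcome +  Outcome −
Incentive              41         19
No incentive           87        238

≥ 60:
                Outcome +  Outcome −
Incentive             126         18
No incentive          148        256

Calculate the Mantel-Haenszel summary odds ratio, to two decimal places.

OR_MH = Σ(aᵢdᵢ/nᵢ) / Σ(bᵢcᵢ/nᵢ), where nᵢ is the stratum total.
Stratum 1 (< 40): n = 693; a·d/n = 213·295/693 = 90.6710; b·c/n = 101·84/693 = 12.2424
Stratum 2 (40–59): n = 385; a·d/n = 41·238/385 = 25.3455; b·c/n = 19·87/385 = 4.2935
Stratum 3 (≥ 60): n = 548; a·d/n = 126·256/548 = 58.8613; b·c/n = 18·148/548 = 4.8613
OR_MH = (90.6710 + 25.3455 + 58.8613) / (12.2424 + 4.2935 + 4.8613) = 174.8778 / 21.3972 = 8.17291

8.17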